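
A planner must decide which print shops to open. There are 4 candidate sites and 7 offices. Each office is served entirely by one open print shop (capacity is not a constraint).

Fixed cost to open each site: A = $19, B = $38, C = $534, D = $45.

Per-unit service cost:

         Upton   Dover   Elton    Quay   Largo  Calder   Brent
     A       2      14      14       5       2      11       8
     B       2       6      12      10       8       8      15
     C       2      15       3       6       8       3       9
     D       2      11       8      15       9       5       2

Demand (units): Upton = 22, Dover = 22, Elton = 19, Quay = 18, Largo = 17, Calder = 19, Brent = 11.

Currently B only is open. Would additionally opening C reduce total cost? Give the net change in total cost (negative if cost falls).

No — net change +130 (cost rises by 130).

Current service cost with {B}: 1037.
Adding C: each office re-picks its cheapest; new service cost 633, saving 404.
Extra fixed cost: 534. Net change = 534 − 404 = 130.
(Totals: 1075 → 1205.)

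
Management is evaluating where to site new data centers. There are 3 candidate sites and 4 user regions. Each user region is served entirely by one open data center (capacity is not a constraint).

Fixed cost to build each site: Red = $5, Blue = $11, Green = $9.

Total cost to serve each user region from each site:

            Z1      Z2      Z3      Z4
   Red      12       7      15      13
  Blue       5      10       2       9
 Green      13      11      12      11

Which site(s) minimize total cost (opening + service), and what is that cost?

For any fixed open set, each user region goes to its cheapest open site; total = fixed + service.
{Blue}: Z1→Blue 5, Z2→Blue 10, Z3→Blue 2, Z4→Blue 9. Service 26; fixed 11; total 37.
{Red, Blue}: service 23 + fixed 16 = 39
{Blue, Green}: Z1→Blue 5, Z2→Blue 10, Z3→Blue 2, Z4→Blue 9. Service 26; fixed 20; total 46.
{Red, Blue, Green}: Z1→Blue 5, Z2→Red 7, Z3→Blue 2, Z4→Blue 9. Service 23; fixed 25; total 48.
No other subset beats 37.

Open Blue only; minimum total cost 37.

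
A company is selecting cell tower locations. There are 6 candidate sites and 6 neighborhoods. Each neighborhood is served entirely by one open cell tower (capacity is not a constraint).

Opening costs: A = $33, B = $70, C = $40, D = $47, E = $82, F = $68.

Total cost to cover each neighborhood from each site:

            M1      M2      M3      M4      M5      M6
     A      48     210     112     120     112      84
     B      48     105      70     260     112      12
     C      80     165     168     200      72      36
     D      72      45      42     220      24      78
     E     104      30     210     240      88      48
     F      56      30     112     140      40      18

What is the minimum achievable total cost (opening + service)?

Minimum total cost: 425

For any fixed open set, each neighborhood goes to its cheapest open site; total = fixed + service.
{D, F}: M1→F 56, M2→F 30, M3→D 42, M4→F 140, M5→D 24, M6→F 18. Service 310; fixed 115; total 425.
{A, D, F}: M1→A 48, M2→F 30, M3→D 42, M4→A 120, M5→D 24, M6→F 18. Service 282; fixed 148; total 430.
{A, C, D}: service 315 + fixed 120 = 435
{A, B, C, D, E, F}: service 276 + fixed 340 = 616
No other subset beats 425.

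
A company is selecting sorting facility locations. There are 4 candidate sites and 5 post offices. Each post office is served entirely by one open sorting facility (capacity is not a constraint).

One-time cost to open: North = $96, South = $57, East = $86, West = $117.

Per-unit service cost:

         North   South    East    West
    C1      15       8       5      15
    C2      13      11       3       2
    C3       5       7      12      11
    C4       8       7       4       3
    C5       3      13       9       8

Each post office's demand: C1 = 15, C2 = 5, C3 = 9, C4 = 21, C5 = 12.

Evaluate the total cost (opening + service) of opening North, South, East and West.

Each post office is assigned to its cheapest site among the open ones.
{North, South, East, West}: C1→East 5·15=75, C2→West 2·5=10, C3→North 5·9=45, C4→West 3·21=63, C5→North 3·12=36. Service 229; fixed 356; total 585.

Total cost: 585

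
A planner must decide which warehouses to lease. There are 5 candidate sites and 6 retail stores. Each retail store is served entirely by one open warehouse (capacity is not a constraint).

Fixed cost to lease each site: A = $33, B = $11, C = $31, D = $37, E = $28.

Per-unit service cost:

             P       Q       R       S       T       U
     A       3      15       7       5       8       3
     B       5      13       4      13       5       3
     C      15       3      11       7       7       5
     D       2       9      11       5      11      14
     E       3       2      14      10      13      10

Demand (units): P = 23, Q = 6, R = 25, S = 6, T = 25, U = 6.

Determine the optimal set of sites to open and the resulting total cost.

Open B, D and E; minimum total cost 407.

For any fixed open set, each retail store goes to its cheapest open site; total = fixed + service.
{B, D, E}: P→D 2·23=46, Q→E 2·6=12, R→B 4·25=100, S→D 5·6=30, T→B 5·25=125, U→B 3·6=18. Service 331; fixed 76; total 407.
{B, C, D}: P→D 2·23=46, Q→C 3·6=18, R→B 4·25=100, S→D 5·6=30, T→B 5·25=125, U→B 3·6=18. Service 337; fixed 79; total 416.
{B, D}: P→D 2·23=46, Q→D 9·6=54, R→B 4·25=100, S→D 5·6=30, T→B 5·25=125, U→B 3·6=18. Service 373; fixed 48; total 421.
{A, B, C, D, E}: P→D 2·23=46, Q→E 2·6=12, R→B 4·25=100, S→A 5·6=30, T→B 5·25=125, U→A 3·6=18. Service 331; fixed 140; total 471.
No other subset beats 407.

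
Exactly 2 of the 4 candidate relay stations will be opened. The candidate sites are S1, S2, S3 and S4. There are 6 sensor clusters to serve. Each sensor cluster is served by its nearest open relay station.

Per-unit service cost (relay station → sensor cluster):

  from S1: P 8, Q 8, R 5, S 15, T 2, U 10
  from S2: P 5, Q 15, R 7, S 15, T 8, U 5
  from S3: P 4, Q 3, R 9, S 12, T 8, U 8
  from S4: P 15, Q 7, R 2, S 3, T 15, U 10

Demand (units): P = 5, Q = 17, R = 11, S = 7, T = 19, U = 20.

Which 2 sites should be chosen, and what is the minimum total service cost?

With exactly 2 open, each sensor cluster uses its cheapest among the chosen.
{S1, S3}: P→S3 4·5=20, Q→S3 3·17=51, R→S1 5·11=55, S→S3 12·7=84, T→S1 2·19=38, U→S3 8·20=160. Service cost 408.
{S3, S4}: service cost 426
{S2, S4}: service cost 439
Among all 6 size-2 choices, {S1, S3} is lowest.

Choose S1 and S3; total service cost 408.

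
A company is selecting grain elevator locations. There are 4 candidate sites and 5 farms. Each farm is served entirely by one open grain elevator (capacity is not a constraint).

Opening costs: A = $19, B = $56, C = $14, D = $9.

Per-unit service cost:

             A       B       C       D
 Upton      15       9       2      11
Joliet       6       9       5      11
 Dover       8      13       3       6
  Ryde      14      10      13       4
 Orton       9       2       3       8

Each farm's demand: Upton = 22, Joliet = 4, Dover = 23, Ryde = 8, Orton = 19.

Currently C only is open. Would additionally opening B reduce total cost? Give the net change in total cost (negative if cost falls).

No — net change +13 (cost rises by 13).

Current service cost with {C}: 294.
Adding B: each farm re-picks its cheapest; new service cost 251, saving 43.
Extra fixed cost: 56. Net change = 56 − 43 = 13.
(Totals: 308 → 321.)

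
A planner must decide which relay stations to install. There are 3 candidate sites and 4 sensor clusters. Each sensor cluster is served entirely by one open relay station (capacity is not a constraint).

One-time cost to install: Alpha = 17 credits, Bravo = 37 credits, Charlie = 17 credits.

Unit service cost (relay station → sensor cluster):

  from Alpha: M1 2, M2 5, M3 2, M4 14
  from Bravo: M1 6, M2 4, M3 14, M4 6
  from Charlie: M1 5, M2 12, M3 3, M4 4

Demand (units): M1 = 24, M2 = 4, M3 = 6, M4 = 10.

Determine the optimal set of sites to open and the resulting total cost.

Open Alpha and Charlie; minimum total cost 154.

For any fixed open set, each sensor cluster goes to its cheapest open site; total = fixed + service.
{Alpha, Charlie}: M1→Alpha 2·24=48, M2→Alpha 5·4=20, M3→Alpha 2·6=12, M4→Charlie 4·10=40. Service 120; fixed 34; total 154.
{Alpha, Bravo, Charlie}: service 116 + fixed 71 = 187
{Alpha, Bravo}: service 136 + fixed 54 = 190
{Alpha}: service 220 + fixed 17 = 237
No other subset beats 154.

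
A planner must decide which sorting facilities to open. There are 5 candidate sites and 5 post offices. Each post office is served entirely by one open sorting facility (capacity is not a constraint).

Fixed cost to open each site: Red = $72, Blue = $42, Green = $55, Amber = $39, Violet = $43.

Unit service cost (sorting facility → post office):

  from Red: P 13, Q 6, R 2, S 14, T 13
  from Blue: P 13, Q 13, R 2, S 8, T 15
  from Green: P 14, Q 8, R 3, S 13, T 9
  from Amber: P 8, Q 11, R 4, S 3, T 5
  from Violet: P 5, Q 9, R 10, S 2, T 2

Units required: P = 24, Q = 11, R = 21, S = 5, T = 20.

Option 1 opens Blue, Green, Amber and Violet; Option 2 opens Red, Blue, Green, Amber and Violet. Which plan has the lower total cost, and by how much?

Option 1 is cheaper by 50.

Option 1: {Blue, Green, Amber, Violet}: P→Violet 5·24=120, Q→Green 8·11=88, R→Blue 2·21=42, S→Violet 2·5=10, T→Violet 2·20=40. Service 300; fixed 179; total 479.
Option 2: {Red, Blue, Green, Amber, Violet}: P→Violet 5·24=120, Q→Red 6·11=66, R→Red 2·21=42, S→Violet 2·5=10, T→Violet 2·20=40. Service 278; fixed 251; total 529.
Difference: |479 − 529| = 50.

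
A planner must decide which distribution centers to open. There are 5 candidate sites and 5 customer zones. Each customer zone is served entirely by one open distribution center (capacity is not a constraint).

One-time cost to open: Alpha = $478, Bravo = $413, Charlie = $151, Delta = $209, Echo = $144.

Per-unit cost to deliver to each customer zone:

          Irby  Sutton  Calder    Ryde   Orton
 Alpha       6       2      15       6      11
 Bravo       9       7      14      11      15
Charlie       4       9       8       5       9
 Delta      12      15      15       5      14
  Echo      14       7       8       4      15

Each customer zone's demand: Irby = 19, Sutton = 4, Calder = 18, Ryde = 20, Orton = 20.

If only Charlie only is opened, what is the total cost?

Total cost: 687

Each customer zone is assigned to its cheapest site among the open ones.
{Charlie}: Irby→Charlie 4·19=76, Sutton→Charlie 9·4=36, Calder→Charlie 8·18=144, Ryde→Charlie 5·20=100, Orton→Charlie 9·20=180. Service 536; fixed 151; total 687.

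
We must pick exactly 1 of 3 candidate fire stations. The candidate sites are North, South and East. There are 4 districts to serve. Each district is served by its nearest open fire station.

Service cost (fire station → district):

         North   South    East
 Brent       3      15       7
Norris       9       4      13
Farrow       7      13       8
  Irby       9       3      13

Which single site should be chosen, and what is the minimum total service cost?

Choose North only; total service cost 28.

With exactly 1 open, each district uses its cheapest among the chosen.
{North}: Brent→North 3, Norris→North 9, Farrow→North 7, Irby→North 9. Service cost 28.
{South}: service cost 35
{East}: service cost 41
Among all 3 size-1 choices, {North} is lowest.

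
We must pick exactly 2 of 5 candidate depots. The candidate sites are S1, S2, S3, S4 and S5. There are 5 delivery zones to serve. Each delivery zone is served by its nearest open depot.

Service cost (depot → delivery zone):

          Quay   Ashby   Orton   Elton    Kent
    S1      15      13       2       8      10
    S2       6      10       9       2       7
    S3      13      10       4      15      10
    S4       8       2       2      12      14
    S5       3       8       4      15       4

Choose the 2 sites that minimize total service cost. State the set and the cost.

With exactly 2 open, each delivery zone uses its cheapest among the chosen.
{S2, S4}: Quay→S2 6, Ashby→S4 2, Orton→S4 2, Elton→S2 2, Kent→S2 7. Service cost 19.
{S2, S5}: service cost 21
{S4, S5}: service cost 23
Among all 10 size-2 choices, {S2, S4} is lowest.

Choose S2 and S4; total service cost 19.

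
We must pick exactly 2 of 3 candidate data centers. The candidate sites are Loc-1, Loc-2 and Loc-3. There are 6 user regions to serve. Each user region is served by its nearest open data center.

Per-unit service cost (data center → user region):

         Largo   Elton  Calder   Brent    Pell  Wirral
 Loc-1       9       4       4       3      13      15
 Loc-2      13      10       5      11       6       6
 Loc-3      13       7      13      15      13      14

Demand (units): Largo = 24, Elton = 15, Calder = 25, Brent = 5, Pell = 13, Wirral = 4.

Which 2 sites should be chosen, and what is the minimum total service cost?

Choose Loc-1 and Loc-2; total service cost 493.

With exactly 2 open, each user region uses its cheapest among the chosen.
{Loc-1, Loc-2}: Largo→Loc-1 9·24=216, Elton→Loc-1 4·15=60, Calder→Loc-1 4·25=100, Brent→Loc-1 3·5=15, Pell→Loc-2 6·13=78, Wirral→Loc-2 6·4=24. Service cost 493.
{Loc-1, Loc-3}: service cost 616
{Loc-2, Loc-3}: service cost 699
Among all 3 size-2 choices, {Loc-1, Loc-2} is lowest.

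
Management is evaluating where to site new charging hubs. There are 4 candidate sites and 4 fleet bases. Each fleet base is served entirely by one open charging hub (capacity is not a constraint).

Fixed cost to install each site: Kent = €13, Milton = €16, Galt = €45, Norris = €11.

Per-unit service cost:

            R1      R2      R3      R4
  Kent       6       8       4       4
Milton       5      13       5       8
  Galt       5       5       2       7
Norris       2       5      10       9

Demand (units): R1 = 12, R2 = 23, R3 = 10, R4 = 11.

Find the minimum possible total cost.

For any fixed open set, each fleet base goes to its cheapest open site; total = fixed + service.
{Kent, Norris}: R1→Norris 2·12=24, R2→Norris 5·23=115, R3→Kent 4·10=40, R4→Kent 4·11=44. Service 223; fixed 24; total 247.
{Kent, Milton, Norris}: service 223 + fixed 40 = 263
{Kent, Galt, Norris}: R1→Norris 2·12=24, R2→Galt 5·23=115, R3→Galt 2·10=20, R4→Kent 4·11=44. Service 203; fixed 69; total 272.
{Kent, Milton, Galt, Norris}: R1→Norris 2·12=24, R2→Galt 5·23=115, R3→Galt 2·10=20, R4→Kent 4·11=44. Service 203; fixed 85; total 288.
(All 15 nonempty subsets were checked; Kent and Norris is lowest.)

Minimum total cost: 247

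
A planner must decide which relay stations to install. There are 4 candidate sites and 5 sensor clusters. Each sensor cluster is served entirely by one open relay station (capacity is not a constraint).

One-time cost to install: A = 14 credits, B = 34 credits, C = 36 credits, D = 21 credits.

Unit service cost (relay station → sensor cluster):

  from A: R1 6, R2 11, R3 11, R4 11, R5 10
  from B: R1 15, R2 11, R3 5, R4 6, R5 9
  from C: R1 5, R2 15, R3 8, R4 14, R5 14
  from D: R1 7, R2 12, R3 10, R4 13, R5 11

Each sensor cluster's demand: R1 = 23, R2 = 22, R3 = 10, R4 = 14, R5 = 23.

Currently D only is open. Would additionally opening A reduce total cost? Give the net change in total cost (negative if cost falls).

Current service cost with {D}: 960.
Adding A: each sensor cluster re-picks its cheapest; new service cost 864, saving 96.
Extra fixed cost: 14. Net change = 14 − 96 = -82.
(Totals: 981 → 899.)

Yes — net change −82 (cost falls by 82).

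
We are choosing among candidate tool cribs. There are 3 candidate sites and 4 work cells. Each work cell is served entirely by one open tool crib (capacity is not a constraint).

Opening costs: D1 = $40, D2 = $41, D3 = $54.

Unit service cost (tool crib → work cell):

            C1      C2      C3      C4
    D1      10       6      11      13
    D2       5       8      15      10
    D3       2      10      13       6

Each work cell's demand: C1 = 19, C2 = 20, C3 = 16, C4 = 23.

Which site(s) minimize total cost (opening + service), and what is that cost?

For any fixed open set, each work cell goes to its cheapest open site; total = fixed + service.
{D1, D3}: C1→D3 2·19=38, C2→D1 6·20=120, C3→D1 11·16=176, C4→D3 6·23=138. Service 472; fixed 94; total 566.
{D1, D2, D3}: service 472 + fixed 135 = 607
{D3}: service 584 + fixed 54 = 638
{D1}: service 785 + fixed 40 = 825
No other subset beats 566.

Open D1 and D3; minimum total cost 566.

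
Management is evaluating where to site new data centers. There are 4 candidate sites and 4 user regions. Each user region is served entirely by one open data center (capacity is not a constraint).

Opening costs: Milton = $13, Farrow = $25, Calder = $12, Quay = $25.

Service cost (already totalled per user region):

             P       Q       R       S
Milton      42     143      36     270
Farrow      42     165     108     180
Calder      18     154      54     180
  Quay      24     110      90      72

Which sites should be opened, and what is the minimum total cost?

Open Milton and Quay; minimum total cost 280.

For any fixed open set, each user region goes to its cheapest open site; total = fixed + service.
{Milton, Quay}: P→Quay 24, Q→Quay 110, R→Milton 36, S→Quay 72. Service 242; fixed 38; total 280.
{Milton, Calder, Quay}: P→Calder 18, Q→Quay 110, R→Milton 36, S→Quay 72. Service 236; fixed 50; total 286.
{Calder, Quay}: service 254 + fixed 37 = 291
{Milton, Farrow, Calder, Quay}: service 236 + fixed 75 = 311
(All 15 nonempty subsets were checked; Milton and Quay is lowest.)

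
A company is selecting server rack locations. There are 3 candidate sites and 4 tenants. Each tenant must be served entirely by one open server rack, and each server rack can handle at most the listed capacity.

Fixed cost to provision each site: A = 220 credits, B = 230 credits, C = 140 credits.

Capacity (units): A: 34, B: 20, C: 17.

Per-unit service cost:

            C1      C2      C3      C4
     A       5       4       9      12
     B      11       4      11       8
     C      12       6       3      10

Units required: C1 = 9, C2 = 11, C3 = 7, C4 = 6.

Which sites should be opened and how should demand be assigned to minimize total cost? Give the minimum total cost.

Open {A}: C1→A 5·9=45, C2→A 4·11=44, C3→A 9·7=63, C4→A 12·6=72.
Loads: A carries 33/34. Service 224; fixed 220; total 444.
Next best feasible plan costs 530.

Minimum total cost: 444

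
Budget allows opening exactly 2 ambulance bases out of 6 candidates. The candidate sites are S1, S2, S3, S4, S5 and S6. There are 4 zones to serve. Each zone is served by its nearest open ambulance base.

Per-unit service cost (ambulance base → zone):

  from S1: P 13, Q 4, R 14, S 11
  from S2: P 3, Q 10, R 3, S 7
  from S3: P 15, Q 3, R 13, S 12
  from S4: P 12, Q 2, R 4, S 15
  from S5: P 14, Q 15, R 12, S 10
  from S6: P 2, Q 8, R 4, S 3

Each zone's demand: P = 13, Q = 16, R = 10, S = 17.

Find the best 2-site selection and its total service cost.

Choose S4 and S6; total service cost 149.

With exactly 2 open, each zone uses its cheapest among the chosen.
{S4, S6}: P→S6 2·13=26, Q→S4 2·16=32, R→S4 4·10=40, S→S6 3·17=51. Service cost 149.
{S3, S6}: service cost 165
{S1, S6}: service cost 181
Among all 15 size-2 choices, {S4, S6} is lowest.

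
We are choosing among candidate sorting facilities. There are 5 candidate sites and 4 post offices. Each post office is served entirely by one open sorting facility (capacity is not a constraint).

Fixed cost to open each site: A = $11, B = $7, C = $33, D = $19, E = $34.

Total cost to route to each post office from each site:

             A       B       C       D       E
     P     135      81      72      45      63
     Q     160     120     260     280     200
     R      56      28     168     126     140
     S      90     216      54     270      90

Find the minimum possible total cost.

Minimum total cost: 306

For any fixed open set, each post office goes to its cheapest open site; total = fixed + service.
{B, C, D}: P→D 45, Q→B 120, R→B 28, S→C 54. Service 247; fixed 59; total 306.
{B, C}: P→C 72, Q→B 120, R→B 28, S→C 54. Service 274; fixed 40; total 314.
{A, B, C, D}: P→D 45, Q→B 120, R→B 28, S→C 54. Service 247; fixed 70; total 317.
{A, B, C, D, E}: service 247 + fixed 104 = 351
No other subset beats 306.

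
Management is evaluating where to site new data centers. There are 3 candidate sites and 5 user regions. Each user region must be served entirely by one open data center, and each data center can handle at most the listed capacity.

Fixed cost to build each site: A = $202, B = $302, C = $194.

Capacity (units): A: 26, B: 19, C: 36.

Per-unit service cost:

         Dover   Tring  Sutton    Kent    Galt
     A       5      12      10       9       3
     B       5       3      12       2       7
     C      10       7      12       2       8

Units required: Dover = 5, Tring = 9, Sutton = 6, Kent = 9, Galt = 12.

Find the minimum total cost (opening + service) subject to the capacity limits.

Minimum total cost: 598

Open {A, C}: Dover→A 5·5=25, Tring→C 7·9=63, Sutton→A 10·6=60, Kent→C 2·9=18, Galt→A 3·12=36.
Loads: A carries 23/26, C carries 18/36. Service 202; fixed 396; total 598.
Next best feasible plan costs 610.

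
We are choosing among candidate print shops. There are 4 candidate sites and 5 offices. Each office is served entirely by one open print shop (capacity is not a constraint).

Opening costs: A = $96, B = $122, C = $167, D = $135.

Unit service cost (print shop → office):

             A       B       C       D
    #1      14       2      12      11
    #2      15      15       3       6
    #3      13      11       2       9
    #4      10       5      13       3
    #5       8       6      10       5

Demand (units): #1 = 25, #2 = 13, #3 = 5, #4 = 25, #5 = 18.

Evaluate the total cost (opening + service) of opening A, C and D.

Each office is assigned to its cheapest site among the open ones.
{A, C, D}: #1→D 11·25=275, #2→C 3·13=39, #3→C 2·5=10, #4→D 3·25=75, #5→D 5·18=90. Service 489; fixed 398; total 887.

Total cost: 887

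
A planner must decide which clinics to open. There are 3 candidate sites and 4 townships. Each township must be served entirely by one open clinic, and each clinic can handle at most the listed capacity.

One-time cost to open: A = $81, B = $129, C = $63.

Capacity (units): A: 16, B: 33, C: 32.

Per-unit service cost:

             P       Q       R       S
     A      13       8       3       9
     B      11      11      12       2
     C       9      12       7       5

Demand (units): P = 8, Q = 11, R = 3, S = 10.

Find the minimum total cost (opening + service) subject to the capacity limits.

Minimum total cost: 338

Open {C}: P→C 9·8=72, Q→C 12·11=132, R→C 7·3=21, S→C 5·10=50.
Loads: C carries 32/32. Service 275; fixed 63; total 338.
Next best feasible plan costs 363.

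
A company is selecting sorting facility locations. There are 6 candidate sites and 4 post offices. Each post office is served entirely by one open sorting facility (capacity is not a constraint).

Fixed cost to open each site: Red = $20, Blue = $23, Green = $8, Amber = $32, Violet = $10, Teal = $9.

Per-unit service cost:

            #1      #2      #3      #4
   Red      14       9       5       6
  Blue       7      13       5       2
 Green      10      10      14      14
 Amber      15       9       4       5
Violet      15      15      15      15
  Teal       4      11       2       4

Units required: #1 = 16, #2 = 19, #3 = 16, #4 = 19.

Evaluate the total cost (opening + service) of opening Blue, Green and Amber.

Total cost: 448

Each post office is assigned to its cheapest site among the open ones.
{Blue, Green, Amber}: #1→Blue 7·16=112, #2→Amber 9·19=171, #3→Amber 4·16=64, #4→Blue 2·19=38. Service 385; fixed 63; total 448.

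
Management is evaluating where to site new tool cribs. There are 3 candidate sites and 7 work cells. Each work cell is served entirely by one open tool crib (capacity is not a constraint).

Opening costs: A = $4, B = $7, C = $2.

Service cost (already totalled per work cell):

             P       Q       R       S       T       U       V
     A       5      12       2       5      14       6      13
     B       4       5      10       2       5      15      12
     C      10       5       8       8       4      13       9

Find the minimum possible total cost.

For any fixed open set, each work cell goes to its cheapest open site; total = fixed + service.
{A, C}: P→A 5, Q→C 5, R→A 2, S→A 5, T→C 4, U→A 6, V→C 9. Service 36; fixed 6; total 42.
{A, B, C}: P→B 4, Q→B 5, R→A 2, S→B 2, T→C 4, U→A 6, V→C 9. Service 32; fixed 13; total 45.
{A, B}: service 36 + fixed 11 = 47
{C}: service 57 + fixed 2 = 59
No other subset beats 42.

Minimum total cost: 42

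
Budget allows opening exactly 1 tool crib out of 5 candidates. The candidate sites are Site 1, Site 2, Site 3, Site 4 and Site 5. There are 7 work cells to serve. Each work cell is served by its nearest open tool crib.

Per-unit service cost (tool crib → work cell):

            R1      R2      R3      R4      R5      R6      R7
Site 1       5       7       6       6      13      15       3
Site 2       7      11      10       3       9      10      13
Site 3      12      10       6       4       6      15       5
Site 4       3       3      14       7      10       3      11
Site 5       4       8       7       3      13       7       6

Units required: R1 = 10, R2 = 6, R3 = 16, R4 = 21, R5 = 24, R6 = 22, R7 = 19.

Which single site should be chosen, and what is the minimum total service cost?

With exactly 1 open, each work cell uses its cheapest among the chosen.
{Site 5}: R1→Site 5 4·10=40, R2→Site 5 8·6=48, R3→Site 5 7·16=112, R4→Site 5 3·21=63, R5→Site 5 13·24=312, R6→Site 5 7·22=154, R7→Site 5 6·19=114. Service cost 843.
{Site 3}: service cost 929
{Site 4}: service cost 934
Among all 5 size-1 choices, {Site 5} is lowest.

Choose Site 5 only; total service cost 843.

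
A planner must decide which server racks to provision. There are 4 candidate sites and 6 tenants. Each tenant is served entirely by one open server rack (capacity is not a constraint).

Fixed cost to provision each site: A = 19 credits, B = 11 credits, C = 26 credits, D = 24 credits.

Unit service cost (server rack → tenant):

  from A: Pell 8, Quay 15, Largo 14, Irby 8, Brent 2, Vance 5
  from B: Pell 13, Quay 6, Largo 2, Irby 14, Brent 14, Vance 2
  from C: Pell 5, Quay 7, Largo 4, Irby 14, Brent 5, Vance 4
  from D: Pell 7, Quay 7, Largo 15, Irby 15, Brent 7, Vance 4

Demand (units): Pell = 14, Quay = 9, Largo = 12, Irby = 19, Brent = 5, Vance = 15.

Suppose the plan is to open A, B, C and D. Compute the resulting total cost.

Each tenant is assigned to its cheapest site among the open ones.
{A, B, C, D}: Pell→C 5·14=70, Quay→B 6·9=54, Largo→B 2·12=24, Irby→A 8·19=152, Brent→A 2·5=10, Vance→B 2·15=30. Service 340; fixed 80; total 420.

Total cost: 420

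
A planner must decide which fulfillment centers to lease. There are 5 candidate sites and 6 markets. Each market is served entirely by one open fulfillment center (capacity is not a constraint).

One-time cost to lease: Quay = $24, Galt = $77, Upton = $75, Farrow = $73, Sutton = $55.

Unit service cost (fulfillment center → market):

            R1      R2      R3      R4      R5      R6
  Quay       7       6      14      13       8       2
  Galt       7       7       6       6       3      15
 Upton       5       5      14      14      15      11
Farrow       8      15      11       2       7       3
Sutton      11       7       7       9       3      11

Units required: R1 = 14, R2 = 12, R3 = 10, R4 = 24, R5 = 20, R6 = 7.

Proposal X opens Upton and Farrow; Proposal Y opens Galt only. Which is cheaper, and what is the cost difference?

Proposal X: {Upton, Farrow}: R1→Upton 5·14=70, R2→Upton 5·12=60, R3→Farrow 11·10=110, R4→Farrow 2·24=48, R5→Farrow 7·20=140, R6→Farrow 3·7=21. Service 449; fixed 148; total 597.
Proposal Y: {Galt}: R1→Galt 7·14=98, R2→Galt 7·12=84, R3→Galt 6·10=60, R4→Galt 6·24=144, R5→Galt 3·20=60, R6→Galt 15·7=105. Service 551; fixed 77; total 628.
Difference: |597 − 628| = 31.

Proposal X is cheaper by 31.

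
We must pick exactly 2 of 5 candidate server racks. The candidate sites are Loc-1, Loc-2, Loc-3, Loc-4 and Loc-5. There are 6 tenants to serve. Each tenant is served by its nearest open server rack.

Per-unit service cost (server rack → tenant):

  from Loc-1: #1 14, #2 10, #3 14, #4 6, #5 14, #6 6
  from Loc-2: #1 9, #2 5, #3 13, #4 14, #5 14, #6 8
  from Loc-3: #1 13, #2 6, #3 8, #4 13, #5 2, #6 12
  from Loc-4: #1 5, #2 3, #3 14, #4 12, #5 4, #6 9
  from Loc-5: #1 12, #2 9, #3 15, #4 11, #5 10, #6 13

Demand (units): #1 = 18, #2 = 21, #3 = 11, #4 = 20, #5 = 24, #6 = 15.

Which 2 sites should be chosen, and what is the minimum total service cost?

With exactly 2 open, each tenant uses its cheapest among the chosen.
{Loc-1, Loc-4}: #1→Loc-4 5·18=90, #2→Loc-4 3·21=63, #3→Loc-1 14·11=154, #4→Loc-1 6·20=120, #5→Loc-4 4·24=96, #6→Loc-1 6·15=90. Service cost 613.
{Loc-3, Loc-4}: service cost 664
{Loc-1, Loc-3}: service cost 706
Among all 10 size-2 choices, {Loc-1, Loc-4} is lowest.

Choose Loc-1 and Loc-4; total service cost 613.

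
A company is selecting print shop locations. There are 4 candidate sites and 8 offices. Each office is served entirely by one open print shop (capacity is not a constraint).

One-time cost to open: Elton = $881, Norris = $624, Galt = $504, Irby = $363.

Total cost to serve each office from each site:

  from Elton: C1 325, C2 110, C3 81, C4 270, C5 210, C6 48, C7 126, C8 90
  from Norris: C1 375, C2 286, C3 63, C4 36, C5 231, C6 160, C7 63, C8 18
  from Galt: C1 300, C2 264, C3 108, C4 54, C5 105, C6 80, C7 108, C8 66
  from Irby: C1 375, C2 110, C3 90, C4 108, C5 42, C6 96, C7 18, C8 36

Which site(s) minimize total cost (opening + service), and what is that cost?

Open Irby only; minimum total cost 1238.

For any fixed open set, each office goes to its cheapest open site; total = fixed + service.
{Irby}: C1→Irby 375, C2→Irby 110, C3→Irby 90, C4→Irby 108, C5→Irby 42, C6→Irby 96, C7→Irby 18, C8→Irby 36. Service 875; fixed 363; total 1238.
{Galt}: C1→Galt 300, C2→Galt 264, C3→Galt 108, C4→Galt 54, C5→Galt 105, C6→Galt 80, C7→Galt 108, C8→Galt 66. Service 1085; fixed 504; total 1589.
{Galt, Irby}: service 730 + fixed 867 = 1597
{Elton, Norris, Galt, Irby}: C1→Galt 300, C2→Elton 110, C3→Norris 63, C4→Norris 36, C5→Irby 42, C6→Elton 48, C7→Irby 18, C8→Norris 18. Service 635; fixed 2372; total 3007.
(All 15 nonempty subsets were checked; Irby only is lowest.)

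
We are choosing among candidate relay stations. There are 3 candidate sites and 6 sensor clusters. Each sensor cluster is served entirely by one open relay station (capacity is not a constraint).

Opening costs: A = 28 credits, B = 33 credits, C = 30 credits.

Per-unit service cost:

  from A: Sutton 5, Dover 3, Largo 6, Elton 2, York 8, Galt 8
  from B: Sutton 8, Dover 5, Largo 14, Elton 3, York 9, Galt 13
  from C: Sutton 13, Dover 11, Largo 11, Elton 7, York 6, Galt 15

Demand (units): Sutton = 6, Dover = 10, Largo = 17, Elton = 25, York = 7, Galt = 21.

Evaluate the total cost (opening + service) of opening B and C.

Total cost: 738

Each sensor cluster is assigned to its cheapest site among the open ones.
{B, C}: Sutton→B 8·6=48, Dover→B 5·10=50, Largo→C 11·17=187, Elton→B 3·25=75, York→C 6·7=42, Galt→B 13·21=273. Service 675; fixed 63; total 738.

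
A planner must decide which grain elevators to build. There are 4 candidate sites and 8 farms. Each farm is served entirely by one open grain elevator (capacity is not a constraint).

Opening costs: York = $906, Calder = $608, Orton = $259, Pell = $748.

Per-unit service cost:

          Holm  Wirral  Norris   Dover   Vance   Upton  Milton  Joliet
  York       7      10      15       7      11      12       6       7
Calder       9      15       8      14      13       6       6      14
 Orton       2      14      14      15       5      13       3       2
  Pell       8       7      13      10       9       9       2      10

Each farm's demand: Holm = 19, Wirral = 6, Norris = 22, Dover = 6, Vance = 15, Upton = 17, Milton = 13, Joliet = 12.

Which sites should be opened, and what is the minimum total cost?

Open Orton only; minimum total cost 1138.

For any fixed open set, each farm goes to its cheapest open site; total = fixed + service.
{Orton}: Holm→Orton 2·19=38, Wirral→Orton 14·6=84, Norris→Orton 14·22=308, Dover→Orton 15·6=90, Vance→Orton 5·15=75, Upton→Orton 13·17=221, Milton→Orton 3·13=39, Joliet→Orton 2·12=24. Service 879; fixed 259; total 1138.
{Calder, Orton}: service 622 + fixed 867 = 1489
{Calder}: service 1064 + fixed 608 = 1672
{York, Calder, Orton, Pell}: service 525 + fixed 2521 = 3046
No other subset beats 1138.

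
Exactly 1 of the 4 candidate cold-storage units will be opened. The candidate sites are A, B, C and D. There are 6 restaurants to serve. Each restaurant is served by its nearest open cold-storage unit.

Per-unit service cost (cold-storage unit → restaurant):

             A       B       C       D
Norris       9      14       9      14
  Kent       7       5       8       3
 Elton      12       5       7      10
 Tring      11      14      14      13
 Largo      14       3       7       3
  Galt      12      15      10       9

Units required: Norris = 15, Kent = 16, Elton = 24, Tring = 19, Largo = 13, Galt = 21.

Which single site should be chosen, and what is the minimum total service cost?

Choose D only; total service cost 973.

With exactly 1 open, each restaurant uses its cheapest among the chosen.
{D}: Norris→D 14·15=210, Kent→D 3·16=48, Elton→D 10·24=240, Tring→D 13·19=247, Largo→D 3·13=39, Galt→D 9·21=189. Service cost 973.
{C}: service cost 998
{B}: service cost 1030
Among all 4 size-1 choices, {D} is lowest.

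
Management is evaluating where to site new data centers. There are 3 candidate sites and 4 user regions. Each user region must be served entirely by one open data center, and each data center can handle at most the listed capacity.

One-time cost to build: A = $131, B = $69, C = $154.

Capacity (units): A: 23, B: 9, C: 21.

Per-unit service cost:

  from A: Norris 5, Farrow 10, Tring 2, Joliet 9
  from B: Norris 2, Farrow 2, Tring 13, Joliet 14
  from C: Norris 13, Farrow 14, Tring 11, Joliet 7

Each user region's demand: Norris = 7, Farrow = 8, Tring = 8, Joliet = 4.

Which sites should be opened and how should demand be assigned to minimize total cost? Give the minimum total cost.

Open {A, B}: Norris→A 5·7=35, Farrow→B 2·8=16, Tring→A 2·8=16, Joliet→A 9·4=36.
Loads: A carries 19/23, B carries 8/9. Service 103; fixed 200; total 303.
Next best feasible plan costs 346.

Minimum total cost: 303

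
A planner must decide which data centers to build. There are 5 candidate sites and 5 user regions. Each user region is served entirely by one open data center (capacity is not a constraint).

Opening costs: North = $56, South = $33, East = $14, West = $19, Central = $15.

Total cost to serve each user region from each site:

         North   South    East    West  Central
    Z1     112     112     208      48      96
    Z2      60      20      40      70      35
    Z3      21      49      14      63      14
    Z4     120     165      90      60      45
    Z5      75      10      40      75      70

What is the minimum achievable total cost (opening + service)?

For any fixed open set, each user region goes to its cheapest open site; total = fixed + service.
{South, West, Central}: Z1→West 48, Z2→South 20, Z3→Central 14, Z4→Central 45, Z5→South 10. Service 137; fixed 67; total 204.
{South, East, West}: Z1→West 48, Z2→South 20, Z3→East 14, Z4→West 60, Z5→South 10. Service 152; fixed 66; total 218.
{South, East, West, Central}: service 137 + fixed 81 = 218
{North, South, East, West, Central}: service 137 + fixed 137 = 274
No other subset beats 204.

Minimum total cost: 204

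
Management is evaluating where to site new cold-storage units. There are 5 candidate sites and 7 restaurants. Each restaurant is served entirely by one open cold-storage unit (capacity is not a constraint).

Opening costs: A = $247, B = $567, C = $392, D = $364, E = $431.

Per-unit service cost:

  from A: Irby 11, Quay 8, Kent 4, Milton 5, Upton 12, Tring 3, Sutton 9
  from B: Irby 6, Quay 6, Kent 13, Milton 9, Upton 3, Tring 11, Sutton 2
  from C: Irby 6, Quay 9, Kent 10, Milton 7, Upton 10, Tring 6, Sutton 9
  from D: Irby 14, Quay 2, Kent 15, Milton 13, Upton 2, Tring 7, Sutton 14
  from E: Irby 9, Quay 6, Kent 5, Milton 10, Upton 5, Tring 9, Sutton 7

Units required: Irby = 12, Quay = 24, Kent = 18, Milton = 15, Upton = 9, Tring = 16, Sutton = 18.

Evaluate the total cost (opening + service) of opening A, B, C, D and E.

Each restaurant is assigned to its cheapest site among the open ones.
{A, B, C, D, E}: Irby→B 6·12=72, Quay→D 2·24=48, Kent→A 4·18=72, Milton→A 5·15=75, Upton→D 2·9=18, Tring→A 3·16=48, Sutton→B 2·18=36. Service 369; fixed 2001; total 2370.

Total cost: 2370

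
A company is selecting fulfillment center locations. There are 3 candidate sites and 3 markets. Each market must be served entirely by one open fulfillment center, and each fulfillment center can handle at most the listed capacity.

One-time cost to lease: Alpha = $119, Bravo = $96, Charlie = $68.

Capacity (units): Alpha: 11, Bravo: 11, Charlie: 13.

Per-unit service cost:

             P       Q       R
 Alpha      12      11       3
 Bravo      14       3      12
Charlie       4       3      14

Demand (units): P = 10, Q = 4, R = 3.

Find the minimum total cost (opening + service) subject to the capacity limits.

Open {Bravo, Charlie}: P→Charlie 4·10=40, Q→Bravo 3·4=12, R→Bravo 12·3=36.
Loads: Bravo carries 7/11, Charlie carries 10/13. Service 88; fixed 164; total 252.
Next best feasible plan costs 258.

Minimum total cost: 252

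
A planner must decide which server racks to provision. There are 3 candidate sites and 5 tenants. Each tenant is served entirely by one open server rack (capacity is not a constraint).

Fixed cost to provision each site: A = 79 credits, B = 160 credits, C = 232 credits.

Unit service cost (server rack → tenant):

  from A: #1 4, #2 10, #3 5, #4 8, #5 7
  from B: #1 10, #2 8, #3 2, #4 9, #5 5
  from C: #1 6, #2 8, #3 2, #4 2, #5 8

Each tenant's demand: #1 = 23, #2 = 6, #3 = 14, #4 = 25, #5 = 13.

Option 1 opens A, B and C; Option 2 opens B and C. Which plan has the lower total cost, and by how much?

Option 1: {A, B, C}: #1→A 4·23=92, #2→B 8·6=48, #3→B 2·14=28, #4→C 2·25=50, #5→B 5·13=65. Service 283; fixed 471; total 754.
Option 2: {B, C}: #1→C 6·23=138, #2→B 8·6=48, #3→B 2·14=28, #4→C 2·25=50, #5→B 5·13=65. Service 329; fixed 392; total 721.
Difference: |754 − 721| = 33.

Option 2 is cheaper by 33.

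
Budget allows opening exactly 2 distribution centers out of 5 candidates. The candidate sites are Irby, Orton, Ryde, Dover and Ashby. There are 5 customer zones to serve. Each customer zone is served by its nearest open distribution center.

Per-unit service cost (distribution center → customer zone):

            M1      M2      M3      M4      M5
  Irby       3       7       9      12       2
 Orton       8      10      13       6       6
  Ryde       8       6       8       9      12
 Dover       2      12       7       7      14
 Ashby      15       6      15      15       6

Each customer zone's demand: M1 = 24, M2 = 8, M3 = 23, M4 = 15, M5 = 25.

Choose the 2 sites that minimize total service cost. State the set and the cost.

With exactly 2 open, each customer zone uses its cheapest among the chosen.
{Irby, Dover}: M1→Dover 2·24=48, M2→Irby 7·8=56, M3→Dover 7·23=161, M4→Dover 7·15=105, M5→Irby 2·25=50. Service cost 420.
{Irby, Orton}: service cost 475
{Irby, Ryde}: service cost 489
Among all 10 size-2 choices, {Irby, Dover} is lowest.

Choose Irby and Dover; total service cost 420.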